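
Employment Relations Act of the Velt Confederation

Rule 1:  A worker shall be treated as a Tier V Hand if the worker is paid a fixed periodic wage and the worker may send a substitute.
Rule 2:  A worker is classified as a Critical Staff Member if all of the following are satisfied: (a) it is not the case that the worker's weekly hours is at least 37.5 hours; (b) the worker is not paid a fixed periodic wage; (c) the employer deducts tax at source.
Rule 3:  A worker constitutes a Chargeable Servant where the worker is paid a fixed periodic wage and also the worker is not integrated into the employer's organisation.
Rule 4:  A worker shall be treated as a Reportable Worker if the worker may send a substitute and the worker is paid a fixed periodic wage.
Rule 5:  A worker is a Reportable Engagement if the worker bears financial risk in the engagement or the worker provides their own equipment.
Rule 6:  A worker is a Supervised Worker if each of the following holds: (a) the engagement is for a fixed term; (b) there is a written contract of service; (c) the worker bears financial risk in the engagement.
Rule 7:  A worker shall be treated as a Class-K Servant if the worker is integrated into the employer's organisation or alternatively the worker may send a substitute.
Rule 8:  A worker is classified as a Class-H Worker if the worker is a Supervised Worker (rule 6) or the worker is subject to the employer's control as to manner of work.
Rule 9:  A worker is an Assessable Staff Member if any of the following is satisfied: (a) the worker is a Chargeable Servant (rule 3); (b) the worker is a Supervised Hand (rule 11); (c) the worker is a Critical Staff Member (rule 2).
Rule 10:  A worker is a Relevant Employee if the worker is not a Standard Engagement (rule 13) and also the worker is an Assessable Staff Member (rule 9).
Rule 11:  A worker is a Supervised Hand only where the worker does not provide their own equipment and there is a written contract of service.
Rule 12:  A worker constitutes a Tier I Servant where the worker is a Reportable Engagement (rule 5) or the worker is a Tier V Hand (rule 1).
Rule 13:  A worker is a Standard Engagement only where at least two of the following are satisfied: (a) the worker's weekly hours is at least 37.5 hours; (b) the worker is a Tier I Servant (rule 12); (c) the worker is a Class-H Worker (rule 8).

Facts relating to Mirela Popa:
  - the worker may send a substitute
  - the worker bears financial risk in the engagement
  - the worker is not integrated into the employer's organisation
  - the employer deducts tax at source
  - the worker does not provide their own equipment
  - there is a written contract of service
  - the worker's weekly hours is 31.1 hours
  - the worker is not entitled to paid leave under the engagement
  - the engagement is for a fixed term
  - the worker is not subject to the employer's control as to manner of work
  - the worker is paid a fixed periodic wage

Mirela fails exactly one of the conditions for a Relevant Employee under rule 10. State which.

Under rule 5: the worker bears financial risk in the engagement? yes; or the worker provides their own equipment? no. So the worker is a Reportable Engagement.
Under rule 1: the worker is paid a fixed periodic wage? yes; and the worker may send a substitute? yes. So the worker is a Tier V Hand.
Under rule 12: Reportable Engagement (rule 5)? yes; or Tier V Hand (rule 1)? yes. So the worker is a Tier I Servant.
Under rule 6: the engagement is for a fixed term? yes; and there is a written contract of service? yes; and the worker bears financial risk in the engagement? yes. So the worker is a Supervised Worker.
Under rule 8: Supervised Worker (rule 6)? yes; or the worker is subject to the employer's control as to manner of work? no. So the worker is a Class-H Worker.
Under rule 13: worker's weekly hours: 31.1 hours ≥ 37.5 hours? no; Tier I Servant (rule 12)? yes; Class-H Worker (rule 8)? yes — 2 of 3 hold (need ≥2) → satisfied.
Under rule 3: the worker is paid a fixed periodic wage? yes; and the worker is not integrated into the employer's organisation? yes. So the worker is a Chargeable Servant.
Under rule 11: the worker does not provide their own equipment? yes; and there is a written contract of service? yes. So the worker is a Supervised Hand.
Under rule 2: worker's weekly hours: 31.1 hours ≥ 37.5 hours? no, so negated condition yes; and the worker is not paid a fixed periodic wage? no; and the employer deducts tax at source? yes. So the worker is not a Critical Staff Member.
Under rule 9: Chargeable Servant (rule 3)? yes; or Supervised Hand (rule 11)? yes; or Critical Staff Member (rule 2)? no. So the worker is an Assessable Staff Member.
Under rule 10: not a Standard Engagement (rule 13)? no; and Assessable Staff Member (rule 9)? yes. So the worker is not a Relevant Employee.

Standard Engagement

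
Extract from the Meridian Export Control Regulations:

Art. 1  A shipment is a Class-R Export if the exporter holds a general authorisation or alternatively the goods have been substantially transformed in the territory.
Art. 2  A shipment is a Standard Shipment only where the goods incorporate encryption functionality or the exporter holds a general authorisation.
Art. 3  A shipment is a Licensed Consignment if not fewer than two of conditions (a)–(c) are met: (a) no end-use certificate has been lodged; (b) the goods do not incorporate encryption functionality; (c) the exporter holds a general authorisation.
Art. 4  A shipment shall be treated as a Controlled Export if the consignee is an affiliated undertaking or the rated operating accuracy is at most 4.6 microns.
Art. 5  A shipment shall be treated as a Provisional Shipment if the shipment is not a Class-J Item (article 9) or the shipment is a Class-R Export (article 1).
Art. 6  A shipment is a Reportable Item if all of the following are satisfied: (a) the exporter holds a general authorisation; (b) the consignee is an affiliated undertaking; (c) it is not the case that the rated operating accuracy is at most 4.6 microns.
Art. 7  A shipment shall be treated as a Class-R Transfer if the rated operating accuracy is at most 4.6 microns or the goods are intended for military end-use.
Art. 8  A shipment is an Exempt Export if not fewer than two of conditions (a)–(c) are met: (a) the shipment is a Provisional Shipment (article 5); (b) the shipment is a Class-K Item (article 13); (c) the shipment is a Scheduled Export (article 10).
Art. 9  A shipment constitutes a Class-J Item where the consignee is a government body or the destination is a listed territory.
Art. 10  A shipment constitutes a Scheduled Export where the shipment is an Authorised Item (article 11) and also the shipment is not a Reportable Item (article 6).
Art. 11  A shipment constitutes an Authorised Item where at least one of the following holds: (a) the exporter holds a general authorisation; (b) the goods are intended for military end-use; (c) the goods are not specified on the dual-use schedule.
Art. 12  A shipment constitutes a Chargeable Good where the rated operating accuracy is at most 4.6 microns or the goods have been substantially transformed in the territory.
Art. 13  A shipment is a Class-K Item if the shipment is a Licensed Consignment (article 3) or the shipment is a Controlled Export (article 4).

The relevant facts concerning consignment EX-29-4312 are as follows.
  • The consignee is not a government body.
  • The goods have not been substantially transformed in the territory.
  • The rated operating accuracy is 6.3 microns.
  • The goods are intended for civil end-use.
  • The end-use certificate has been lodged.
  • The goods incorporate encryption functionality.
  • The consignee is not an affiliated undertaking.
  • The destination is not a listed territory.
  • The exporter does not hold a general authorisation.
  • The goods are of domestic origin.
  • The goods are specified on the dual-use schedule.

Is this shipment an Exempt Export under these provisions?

No

article 9 — Class-J Item: [the consignee is a government body? no] OR [the destination is a listed territory? no] → not satisfied.
article 1 — Class-R Export: [the exporter holds a general authorisation? no] OR [the goods have been substantially transformed in the territory? no] → not satisfied.
article 5 — Provisional Shipment: [not a Class-J Item (article 9)? yes] OR [Class-R Export (article 1)? no] → satisfied.
article 3 — Licensed Consignment: no end-use certificate has been lodged? no; the goods do not incorporate encryption functionality? no; the exporter holds a general authorisation? no — 0 of 3 hold (need ≥2) → not satisfied.
article 4 — Controlled Export: [the consignee is an affiliated undertaking? no] OR [rated operating accuracy: 6.3 microns ≤ 4.6 microns? no] → not satisfied.
article 13 — Class-K Item: [Licensed Consignment (article 3)? no] OR [Controlled Export (article 4)? no] → not satisfied.
article 11 — Authorised Item: [the exporter holds a general authorisation? no] OR [the goods are intended for military end-use? no] OR [the goods are not specified on the dual-use schedule? no] → not satisfied.
article 6 — Reportable Item: [the exporter holds a general authorisation? no] AND [the consignee is an affiliated undertaking? no] AND [rated operating accuracy: 6.3 microns ≤ 4.6 microns? no, so negated condition yes] → not satisfied.
article 10 — Scheduled Export: [Authorised Item (article 11)? no] AND [not a Reportable Item (article 6)? yes] → not satisfied.
article 8 — Exempt Export: Provisional Shipment (article 5)? yes; Class-K Item (article 13)? no; Scheduled Export (article 10)? no — 1 of 3 hold (need ≥2) → not satisfied.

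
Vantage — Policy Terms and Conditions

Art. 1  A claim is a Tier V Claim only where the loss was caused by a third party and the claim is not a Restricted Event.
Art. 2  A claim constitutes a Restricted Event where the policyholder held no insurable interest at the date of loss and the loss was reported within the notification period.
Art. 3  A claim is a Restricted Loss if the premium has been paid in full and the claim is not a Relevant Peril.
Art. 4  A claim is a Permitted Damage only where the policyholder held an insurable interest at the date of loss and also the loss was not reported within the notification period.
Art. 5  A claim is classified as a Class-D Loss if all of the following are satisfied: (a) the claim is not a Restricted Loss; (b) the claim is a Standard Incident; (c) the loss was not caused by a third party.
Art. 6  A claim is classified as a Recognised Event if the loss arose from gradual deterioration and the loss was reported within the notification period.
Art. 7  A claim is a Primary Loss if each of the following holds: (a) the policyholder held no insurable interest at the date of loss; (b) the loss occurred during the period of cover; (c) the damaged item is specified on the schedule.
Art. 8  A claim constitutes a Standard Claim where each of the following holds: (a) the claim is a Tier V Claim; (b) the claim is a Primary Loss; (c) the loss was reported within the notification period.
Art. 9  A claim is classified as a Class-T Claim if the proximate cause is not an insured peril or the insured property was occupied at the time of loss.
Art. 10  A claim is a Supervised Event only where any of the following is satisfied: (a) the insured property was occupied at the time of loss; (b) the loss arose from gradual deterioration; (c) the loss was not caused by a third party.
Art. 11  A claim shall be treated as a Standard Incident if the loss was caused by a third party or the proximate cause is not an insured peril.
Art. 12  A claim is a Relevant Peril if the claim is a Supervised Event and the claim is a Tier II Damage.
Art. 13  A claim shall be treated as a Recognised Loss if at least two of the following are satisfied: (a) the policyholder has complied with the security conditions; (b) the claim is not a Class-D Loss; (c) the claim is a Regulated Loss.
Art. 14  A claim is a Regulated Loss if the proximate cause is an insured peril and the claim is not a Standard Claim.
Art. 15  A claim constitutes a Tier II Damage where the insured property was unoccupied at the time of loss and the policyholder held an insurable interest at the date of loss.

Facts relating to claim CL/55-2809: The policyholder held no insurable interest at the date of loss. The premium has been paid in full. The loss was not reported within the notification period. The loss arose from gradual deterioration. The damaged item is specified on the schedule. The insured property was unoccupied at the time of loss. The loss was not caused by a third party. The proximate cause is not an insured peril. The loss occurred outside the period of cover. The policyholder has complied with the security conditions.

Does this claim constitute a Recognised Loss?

Yes

article 10 — Supervised Event: [the insured property was occupied at the time of loss? no] OR [the loss arose from gradual deterioration? yes] OR [the loss was not caused by a third party? yes] → satisfied.
article 15 — Tier II Damage: [the insured property was unoccupied at the time of loss? yes] AND [the policyholder held an insurable interest at the date of loss? no] → not satisfied.
article 12 — Relevant Peril: [Supervised Event (article 10)? yes] AND [Tier II Damage (article 15)? no] → not satisfied.
article 3 — Restricted Loss: [the premium has been paid in full? yes] AND [not a Relevant Peril (article 12)? yes] → satisfied.
article 11 — Standard Incident: [the loss was caused by a third party? no] OR [the proximate cause is not an insured peril? yes] → satisfied.
article 5 — Class-D Loss: [not a Restricted Loss (article 3)? no] AND [Standard Incident (article 11)? yes] AND [the loss was not caused by a third party? yes] → not satisfied.
article 2 — Restricted Event: [the policyholder held no insurable interest at the date of loss? yes] AND [the loss was reported within the notification period? no] → not satisfied.
article 1 — Tier V Claim: [the loss was caused by a third party? no] AND [not a Restricted Event (article 2)? yes] → not satisfied.
article 7 — Primary Loss: [the policyholder held no insurable interest at the date of loss? yes] AND [the loss occurred during the period of cover? no] AND [the damaged item is specified on the schedule? yes] → not satisfied.
article 8 — Standard Claim: [Tier V Claim (article 1)? no] AND [Primary Loss (article 7)? no] AND [the loss was reported within the notification period? no] → not satisfied.
article 14 — Regulated Loss: [the proximate cause is an insured peril? no] AND [not a Standard Claim (article 8)? yes] → not satisfied.
article 13 — Recognised Loss: the policyholder has complied with the security conditions? yes; not a Class-D Loss (article 5)? yes; Regulated Loss (article 14)? no — 2 of 3 hold (need ≥2) → satisfied.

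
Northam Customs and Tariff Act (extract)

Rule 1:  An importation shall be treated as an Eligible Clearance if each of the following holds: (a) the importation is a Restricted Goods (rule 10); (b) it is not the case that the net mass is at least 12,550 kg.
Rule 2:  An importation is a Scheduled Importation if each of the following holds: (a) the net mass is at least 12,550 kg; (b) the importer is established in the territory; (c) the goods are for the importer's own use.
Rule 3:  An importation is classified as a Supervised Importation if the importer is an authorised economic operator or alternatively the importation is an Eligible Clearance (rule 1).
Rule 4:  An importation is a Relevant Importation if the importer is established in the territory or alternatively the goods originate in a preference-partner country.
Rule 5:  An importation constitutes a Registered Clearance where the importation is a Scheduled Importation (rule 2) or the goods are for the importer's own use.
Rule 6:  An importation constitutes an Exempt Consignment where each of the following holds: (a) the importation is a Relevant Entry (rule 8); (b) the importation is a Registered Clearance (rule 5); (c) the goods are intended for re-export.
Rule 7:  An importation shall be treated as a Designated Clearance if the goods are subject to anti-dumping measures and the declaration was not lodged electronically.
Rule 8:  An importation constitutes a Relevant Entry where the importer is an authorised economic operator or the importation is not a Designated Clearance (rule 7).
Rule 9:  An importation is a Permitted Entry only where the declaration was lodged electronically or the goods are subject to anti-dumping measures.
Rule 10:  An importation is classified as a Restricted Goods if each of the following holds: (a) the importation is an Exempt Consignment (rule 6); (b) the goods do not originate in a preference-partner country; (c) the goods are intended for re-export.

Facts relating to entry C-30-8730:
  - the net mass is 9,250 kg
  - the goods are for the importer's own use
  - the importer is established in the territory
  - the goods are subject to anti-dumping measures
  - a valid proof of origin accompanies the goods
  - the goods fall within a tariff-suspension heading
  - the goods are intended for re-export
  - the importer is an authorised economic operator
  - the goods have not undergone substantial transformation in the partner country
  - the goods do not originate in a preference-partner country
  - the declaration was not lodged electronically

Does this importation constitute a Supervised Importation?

rule 7 — Designated Clearance: [the goods are subject to anti-dumping measures? yes] AND [the declaration was not lodged electronically? yes] → satisfied.
rule 8 — Relevant Entry: [the importer is an authorised economic operator? yes] OR [not a Designated Clearance (rule 7)? no] → satisfied.
rule 2 — Scheduled Importation: [net mass: 9,250 kg ≥ 12,550 kg? no] AND [the importer is established in the territory? yes] AND [the goods are for the importer's own use? yes] → not satisfied.
rule 5 — Registered Clearance: [Scheduled Importation (rule 2)? no] OR [the goods are for the importer's own use? yes] → satisfied.
rule 6 — Exempt Consignment: [Relevant Entry (rule 8)? yes] AND [Registered Clearance (rule 5)? yes] AND [the goods are intended for re-export? yes] → satisfied.
rule 10 — Restricted Goods: [Exempt Consignment (rule 6)? yes] AND [the goods do not originate in a preference-partner country? yes] AND [the goods are intended for re-export? yes] → satisfied.
rule 1 — Eligible Clearance: [Restricted Goods (rule 10)? yes] AND [net mass: 9,250 kg ≥ 12,550 kg? no, so negated condition yes] → satisfied.
rule 3 — Supervised Importation: [the importer is an authorised economic operator? yes] OR [Eligible Clearance (rule 1)? yes] → satisfied.

Yes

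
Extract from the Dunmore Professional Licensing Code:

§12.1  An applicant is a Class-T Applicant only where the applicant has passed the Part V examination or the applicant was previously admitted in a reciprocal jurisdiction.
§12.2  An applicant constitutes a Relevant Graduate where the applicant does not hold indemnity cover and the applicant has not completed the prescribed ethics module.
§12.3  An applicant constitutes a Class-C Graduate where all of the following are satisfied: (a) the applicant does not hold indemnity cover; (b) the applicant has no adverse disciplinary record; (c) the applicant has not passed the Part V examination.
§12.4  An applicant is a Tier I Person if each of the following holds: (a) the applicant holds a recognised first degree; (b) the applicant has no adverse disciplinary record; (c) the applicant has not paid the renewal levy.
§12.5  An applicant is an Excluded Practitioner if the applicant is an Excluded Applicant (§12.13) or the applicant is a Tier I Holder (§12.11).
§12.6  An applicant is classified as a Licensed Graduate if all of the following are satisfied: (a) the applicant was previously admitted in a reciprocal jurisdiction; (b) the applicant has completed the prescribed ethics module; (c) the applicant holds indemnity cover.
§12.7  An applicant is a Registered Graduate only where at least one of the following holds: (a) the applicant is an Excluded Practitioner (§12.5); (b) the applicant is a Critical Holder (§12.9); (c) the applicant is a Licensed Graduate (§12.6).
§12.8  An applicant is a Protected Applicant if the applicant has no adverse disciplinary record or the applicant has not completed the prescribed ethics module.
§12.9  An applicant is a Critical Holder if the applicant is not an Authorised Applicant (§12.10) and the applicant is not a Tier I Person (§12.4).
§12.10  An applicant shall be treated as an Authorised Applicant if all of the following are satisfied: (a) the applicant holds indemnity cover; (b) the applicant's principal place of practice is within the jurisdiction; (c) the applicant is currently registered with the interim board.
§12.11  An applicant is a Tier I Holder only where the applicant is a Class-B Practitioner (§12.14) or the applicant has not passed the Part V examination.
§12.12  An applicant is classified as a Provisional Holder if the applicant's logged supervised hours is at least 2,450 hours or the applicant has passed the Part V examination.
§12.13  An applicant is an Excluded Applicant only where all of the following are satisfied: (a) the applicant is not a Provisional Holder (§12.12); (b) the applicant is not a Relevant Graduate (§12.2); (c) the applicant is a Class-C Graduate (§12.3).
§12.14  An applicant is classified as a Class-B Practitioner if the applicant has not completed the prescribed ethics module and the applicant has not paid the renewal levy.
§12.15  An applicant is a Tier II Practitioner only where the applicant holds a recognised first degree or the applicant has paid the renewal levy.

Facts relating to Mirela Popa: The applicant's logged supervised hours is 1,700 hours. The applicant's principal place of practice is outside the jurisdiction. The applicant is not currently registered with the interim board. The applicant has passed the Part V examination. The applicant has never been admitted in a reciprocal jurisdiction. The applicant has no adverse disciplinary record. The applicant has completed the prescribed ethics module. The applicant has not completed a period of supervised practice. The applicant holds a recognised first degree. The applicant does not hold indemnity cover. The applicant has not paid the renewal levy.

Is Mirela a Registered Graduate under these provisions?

§12.12 — Provisional Holder: [applicant's logged supervised hours: 1,700 hours ≥ 2,450 hours? no] OR [the applicant has passed the Part V examination? yes] → satisfied.
§12.2 — Relevant Graduate: [the applicant does not hold indemnity cover? yes] AND [the applicant has not completed the prescribed ethics module? no] → not satisfied.
§12.3 — Class-C Graduate: [the applicant does not hold indemnity cover? yes] AND [the applicant has no adverse disciplinary record? yes] AND [the applicant has not passed the Part V examination? no] → not satisfied.
§12.13 — Excluded Applicant: [not a Provisional Holder (§12.12)? no] AND [not a Relevant Graduate (§12.2)? yes] AND [Class-C Graduate (§12.3)? no] → not satisfied.
§12.14 — Class-B Practitioner: [the applicant has not completed the prescribed ethics module? no] AND [the applicant has not paid the renewal levy? yes] → not satisfied.
§12.11 — Tier I Holder: [Class-B Practitioner (§12.14)? no] OR [the applicant has not passed the Part V examination? no] → not satisfied.
§12.5 — Excluded Practitioner: [Excluded Applicant (§12.13)? no] OR [Tier I Holder (§12.11)? no] → not satisfied.
§12.10 — Authorised Applicant: [the applicant holds indemnity cover? no] AND [the applicant's principal place of practice is within the jurisdiction? no] AND [the applicant is currently registered with the interim board? no] → not satisfied.
§12.4 — Tier I Person: [the applicant holds a recognised first degree? yes] AND [the applicant has no adverse disciplinary record? yes] AND [the applicant has not paid the renewal levy? yes] → satisfied.
§12.9 — Critical Holder: [not an Authorised Applicant (§12.10)? yes] AND [not a Tier I Person (§12.4)? no] → not satisfied.
§12.6 — Licensed Graduate: [the applicant was previously admitted in a reciprocal jurisdiction? no] AND [the applicant has completed the prescribed ethics module? yes] AND [the applicant holds indemnity cover? no] → not satisfied.
§12.7 — Registered Graduate: [Excluded Practitioner (§12.5)? no] OR [Critical Holder (§12.9)? no] OR [Licensed Graduate (§12.6)? no] → not satisfied.

No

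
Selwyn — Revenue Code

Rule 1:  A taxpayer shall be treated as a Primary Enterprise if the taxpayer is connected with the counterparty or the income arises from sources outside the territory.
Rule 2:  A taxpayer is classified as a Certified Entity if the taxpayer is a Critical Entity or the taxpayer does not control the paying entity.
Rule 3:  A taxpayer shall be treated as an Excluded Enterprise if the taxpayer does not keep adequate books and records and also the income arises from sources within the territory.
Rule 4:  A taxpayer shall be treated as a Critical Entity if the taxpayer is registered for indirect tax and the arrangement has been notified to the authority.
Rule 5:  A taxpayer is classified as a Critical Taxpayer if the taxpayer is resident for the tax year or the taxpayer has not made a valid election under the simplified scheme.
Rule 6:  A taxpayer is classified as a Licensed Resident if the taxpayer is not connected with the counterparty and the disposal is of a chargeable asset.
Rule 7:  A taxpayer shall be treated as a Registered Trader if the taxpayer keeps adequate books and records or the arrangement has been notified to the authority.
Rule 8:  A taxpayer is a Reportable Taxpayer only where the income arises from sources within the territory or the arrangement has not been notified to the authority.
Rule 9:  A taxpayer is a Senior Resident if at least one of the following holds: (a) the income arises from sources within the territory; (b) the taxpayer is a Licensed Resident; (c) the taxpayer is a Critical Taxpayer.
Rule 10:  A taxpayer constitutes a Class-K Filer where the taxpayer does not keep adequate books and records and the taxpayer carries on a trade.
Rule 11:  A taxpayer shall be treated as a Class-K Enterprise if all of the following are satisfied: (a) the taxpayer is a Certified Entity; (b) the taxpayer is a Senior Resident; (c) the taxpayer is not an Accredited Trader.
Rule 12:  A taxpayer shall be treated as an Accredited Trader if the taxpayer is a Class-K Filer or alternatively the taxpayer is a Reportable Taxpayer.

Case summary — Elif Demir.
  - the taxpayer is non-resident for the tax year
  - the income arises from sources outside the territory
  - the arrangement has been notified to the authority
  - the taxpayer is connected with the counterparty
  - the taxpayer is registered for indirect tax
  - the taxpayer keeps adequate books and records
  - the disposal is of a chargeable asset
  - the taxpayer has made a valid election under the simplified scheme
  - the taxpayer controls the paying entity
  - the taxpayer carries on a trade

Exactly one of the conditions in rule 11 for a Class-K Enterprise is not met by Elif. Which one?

Under rule 4: the taxpayer is registered for indirect tax? yes; and the arrangement has been notified to the authority? yes. So the taxpayer is a Critical Entity.
Under rule 2: Critical Entity (rule 4)? yes; or the taxpayer does not control the paying entity? no. So the taxpayer is a Certified Entity.
Under rule 6: the taxpayer is not connected with the counterparty? no; and the disposal is of a chargeable asset? yes. So the taxpayer is not a Licensed Resident.
Under rule 5: the taxpayer is resident for the tax year? no; or the taxpayer has not made a valid election under the simplified scheme? no. So the taxpayer is not a Critical Taxpayer.
Under rule 9: the income arises from sources within the territory? no; or Licensed Resident (rule 6)? no; or Critical Taxpayer (rule 5)? no. So the taxpayer is not a Senior Resident.
Under rule 10: the taxpayer does not keep adequate books and records? no; and the taxpayer carries on a trade? yes. So the taxpayer is not a Class-K Filer.
Under rule 8: the income arises from sources within the territory? no; or the arrangement has not been notified to the authority? no. So the taxpayer is not a Reportable Taxpayer.
Under rule 12: Class-K Filer (rule 10)? no; or Reportable Taxpayer (rule 8)? no. So the taxpayer is not an Accredited Trader.
Under rule 11: Certified Entity (rule 2)? yes; and Senior Resident (rule 9)? no; and not an Accredited Trader (rule 12)? yes. So the taxpayer is not a Class-K Enterprise.

Senior Resident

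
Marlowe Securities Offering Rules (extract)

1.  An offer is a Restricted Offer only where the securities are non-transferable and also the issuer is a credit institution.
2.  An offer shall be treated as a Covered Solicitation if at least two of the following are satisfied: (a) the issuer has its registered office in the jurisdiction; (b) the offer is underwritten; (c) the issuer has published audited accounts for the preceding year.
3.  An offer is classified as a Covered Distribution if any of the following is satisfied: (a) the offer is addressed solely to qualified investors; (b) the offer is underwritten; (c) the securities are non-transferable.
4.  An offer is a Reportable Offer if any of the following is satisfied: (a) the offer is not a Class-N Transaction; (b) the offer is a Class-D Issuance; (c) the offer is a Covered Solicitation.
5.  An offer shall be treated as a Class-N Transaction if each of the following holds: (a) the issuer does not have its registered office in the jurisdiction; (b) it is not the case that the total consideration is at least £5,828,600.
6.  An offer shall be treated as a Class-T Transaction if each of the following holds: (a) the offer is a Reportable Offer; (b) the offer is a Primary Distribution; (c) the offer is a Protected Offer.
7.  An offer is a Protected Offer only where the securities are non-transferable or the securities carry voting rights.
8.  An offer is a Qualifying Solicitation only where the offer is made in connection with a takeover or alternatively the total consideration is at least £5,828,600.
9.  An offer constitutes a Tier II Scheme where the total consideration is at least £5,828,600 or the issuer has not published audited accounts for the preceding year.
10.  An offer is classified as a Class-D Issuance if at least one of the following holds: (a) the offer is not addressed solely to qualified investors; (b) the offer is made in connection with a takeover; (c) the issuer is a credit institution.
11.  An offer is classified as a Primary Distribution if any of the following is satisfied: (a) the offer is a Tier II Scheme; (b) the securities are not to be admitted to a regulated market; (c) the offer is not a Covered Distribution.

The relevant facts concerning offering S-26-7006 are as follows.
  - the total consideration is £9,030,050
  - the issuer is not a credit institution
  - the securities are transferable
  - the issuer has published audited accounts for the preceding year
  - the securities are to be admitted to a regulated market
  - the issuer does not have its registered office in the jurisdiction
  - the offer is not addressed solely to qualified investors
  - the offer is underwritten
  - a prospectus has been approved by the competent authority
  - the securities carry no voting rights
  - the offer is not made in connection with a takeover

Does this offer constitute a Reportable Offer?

Yes

paragraph 5 — Class-N Transaction: [the issuer does not have its registered office in the jurisdiction? yes] AND [total consideration: £9,030,050 ≥ £5,828,600? yes, so negated condition no] → not satisfied.
paragraph 10 — Class-D Issuance: [the offer is not addressed solely to qualified investors? yes] OR [the offer is made in connection with a takeover? no] OR [the issuer is a credit institution? no] → satisfied.
paragraph 2 — Covered Solicitation: the issuer has its registered office in the jurisdiction? no; the offer is underwritten? yes; the issuer has published audited accounts for the preceding year? yes — 2 of 3 hold (need ≥2) → satisfied.
paragraph 4 — Reportable Offer: [not a Class-N Transaction (paragraph 5)? yes] OR [Class-D Issuance (paragraph 10)? yes] OR [Covered Solicitation (paragraph 2)? yes] → satisfied.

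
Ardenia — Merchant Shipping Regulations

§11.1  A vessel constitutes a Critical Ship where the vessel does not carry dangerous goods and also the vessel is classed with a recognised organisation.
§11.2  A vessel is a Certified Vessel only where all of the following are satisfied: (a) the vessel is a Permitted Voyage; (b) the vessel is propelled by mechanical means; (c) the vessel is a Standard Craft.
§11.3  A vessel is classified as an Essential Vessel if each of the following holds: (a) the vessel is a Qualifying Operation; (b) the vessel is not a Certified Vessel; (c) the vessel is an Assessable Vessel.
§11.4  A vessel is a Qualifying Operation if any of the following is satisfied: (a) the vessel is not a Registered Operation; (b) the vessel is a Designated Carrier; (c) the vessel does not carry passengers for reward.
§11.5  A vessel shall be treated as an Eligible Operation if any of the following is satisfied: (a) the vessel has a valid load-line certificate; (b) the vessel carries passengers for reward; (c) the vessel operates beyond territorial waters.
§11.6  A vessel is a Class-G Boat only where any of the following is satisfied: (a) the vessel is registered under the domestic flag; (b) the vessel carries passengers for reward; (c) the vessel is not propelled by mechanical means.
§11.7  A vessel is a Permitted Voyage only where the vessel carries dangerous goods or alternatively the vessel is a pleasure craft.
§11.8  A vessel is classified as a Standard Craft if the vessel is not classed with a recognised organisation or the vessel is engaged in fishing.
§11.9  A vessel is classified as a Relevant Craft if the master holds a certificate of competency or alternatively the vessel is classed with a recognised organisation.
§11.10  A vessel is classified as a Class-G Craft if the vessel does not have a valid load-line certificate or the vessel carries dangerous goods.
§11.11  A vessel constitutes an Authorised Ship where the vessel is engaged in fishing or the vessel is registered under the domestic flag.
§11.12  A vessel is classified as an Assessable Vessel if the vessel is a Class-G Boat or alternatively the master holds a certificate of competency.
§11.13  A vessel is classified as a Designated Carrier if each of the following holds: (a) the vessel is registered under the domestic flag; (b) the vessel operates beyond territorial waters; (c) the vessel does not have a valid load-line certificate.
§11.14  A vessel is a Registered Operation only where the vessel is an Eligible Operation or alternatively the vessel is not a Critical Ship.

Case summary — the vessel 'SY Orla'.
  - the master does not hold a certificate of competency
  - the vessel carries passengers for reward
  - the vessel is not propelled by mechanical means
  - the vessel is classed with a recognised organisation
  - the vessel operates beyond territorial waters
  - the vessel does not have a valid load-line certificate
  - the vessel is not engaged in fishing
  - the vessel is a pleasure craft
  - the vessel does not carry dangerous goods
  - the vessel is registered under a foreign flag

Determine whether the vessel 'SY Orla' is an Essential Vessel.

No

§11.5 — Eligible Operation: [the vessel has a valid load-line certificate? no] OR [the vessel carries passengers for reward? yes] OR [the vessel operates beyond territorial waters? yes] → satisfied.
§11.1 — Critical Ship: [the vessel does not carry dangerous goods? yes] AND [the vessel is classed with a recognised organisation? yes] → satisfied.
§11.14 — Registered Operation: [Eligible Operation (§11.5)? yes] OR [not a Critical Ship (§11.1)? no] → satisfied.
§11.13 — Designated Carrier: [the vessel is registered under the domestic flag? no] AND [the vessel operates beyond territorial waters? yes] AND [the vessel does not have a valid load-line certificate? yes] → not satisfied.
§11.4 — Qualifying Operation: [not a Registered Operation (§11.14)? no] OR [Designated Carrier (§11.13)? no] OR [the vessel does not carry passengers for reward? no] → not satisfied.
§11.7 — Permitted Voyage: [the vessel carries dangerous goods? no] OR [the vessel is a pleasure craft? yes] → satisfied.
§11.8 — Standard Craft: [the vessel is not classed with a recognised organisation? no] OR [the vessel is engaged in fishing? no] → not satisfied.
§11.2 — Certified Vessel: [Permitted Voyage (§11.7)? yes] AND [the vessel is propelled by mechanical means? no] AND [Standard Craft (§11.8)? no] → not satisfied.
§11.6 — Class-G Boat: [the vessel is registered under the domestic flag? no] OR [the vessel carries passengers for reward? yes] OR [the vessel is not propelled by mechanical means? yes] → satisfied.
§11.12 — Assessable Vessel: [Class-G Boat (§11.6)? yes] OR [the master holds a certificate of competency? no] → satisfied.
§11.3 — Essential Vessel: [Qualifying Operation (§11.4)? no] AND [not a Certified Vessel (§11.2)? yes] AND [Assessable Vessel (§11.12)? yes] → not satisfied.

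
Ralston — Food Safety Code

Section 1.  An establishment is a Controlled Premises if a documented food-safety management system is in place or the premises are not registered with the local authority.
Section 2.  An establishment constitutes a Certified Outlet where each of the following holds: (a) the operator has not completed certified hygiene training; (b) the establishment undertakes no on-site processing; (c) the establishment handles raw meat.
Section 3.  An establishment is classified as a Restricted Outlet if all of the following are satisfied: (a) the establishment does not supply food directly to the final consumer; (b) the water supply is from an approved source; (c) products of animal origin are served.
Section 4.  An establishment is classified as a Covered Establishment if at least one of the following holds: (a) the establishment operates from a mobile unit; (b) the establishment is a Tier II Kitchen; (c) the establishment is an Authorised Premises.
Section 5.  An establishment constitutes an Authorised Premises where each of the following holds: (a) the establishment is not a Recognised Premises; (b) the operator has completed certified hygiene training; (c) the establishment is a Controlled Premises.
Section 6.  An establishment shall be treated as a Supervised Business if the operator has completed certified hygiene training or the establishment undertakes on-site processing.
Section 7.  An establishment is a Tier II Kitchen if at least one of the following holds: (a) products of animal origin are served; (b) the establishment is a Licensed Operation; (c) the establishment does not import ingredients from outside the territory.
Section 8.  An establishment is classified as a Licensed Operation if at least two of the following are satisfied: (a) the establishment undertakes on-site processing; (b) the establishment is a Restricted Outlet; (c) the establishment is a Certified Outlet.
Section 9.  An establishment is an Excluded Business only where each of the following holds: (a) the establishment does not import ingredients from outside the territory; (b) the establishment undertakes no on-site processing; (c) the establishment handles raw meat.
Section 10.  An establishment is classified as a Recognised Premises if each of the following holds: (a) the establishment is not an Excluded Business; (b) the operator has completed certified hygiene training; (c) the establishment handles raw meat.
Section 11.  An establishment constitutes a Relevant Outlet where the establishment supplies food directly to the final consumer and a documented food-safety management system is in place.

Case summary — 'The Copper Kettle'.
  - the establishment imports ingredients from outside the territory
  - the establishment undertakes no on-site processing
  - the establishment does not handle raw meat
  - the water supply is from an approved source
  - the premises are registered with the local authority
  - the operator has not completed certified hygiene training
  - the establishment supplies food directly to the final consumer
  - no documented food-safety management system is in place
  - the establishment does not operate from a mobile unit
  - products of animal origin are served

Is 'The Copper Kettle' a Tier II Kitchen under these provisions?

Yes

Under section 3: the establishment does not supply food directly to the final consumer? no; and the water supply is from an approved source? yes; and products of animal origin are served? yes. So the establishment is not a Restricted Outlet.
Under section 2: the operator has not completed certified hygiene training? yes; and the establishment undertakes no on-site processing? yes; and the establishment handles raw meat? no. So the establishment is not a Certified Outlet.
Under section 8: the establishment undertakes on-site processing? no; Restricted Outlet (section 3)? no; Certified Outlet (section 2)? no — 0 of 3 hold (need ≥2) → not satisfied.
Under section 7: products of animal origin are served? yes; or Licensed Operation (section 8)? no; or the establishment does not import ingredients from outside the territory? no. So the establishment is a Tier II Kitchen.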